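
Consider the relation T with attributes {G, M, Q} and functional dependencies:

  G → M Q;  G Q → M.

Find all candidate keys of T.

{G}

Attribute G never appears on the right-hand side of any dependency, so G must belong to every candidate key.
{G}⁺ = {G, M, Q}, which is all of the schema, so {G} is the only candidate key.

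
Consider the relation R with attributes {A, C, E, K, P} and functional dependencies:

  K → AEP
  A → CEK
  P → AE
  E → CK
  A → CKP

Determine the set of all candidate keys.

(A), (E), (K), (P)

{A}⁺: A→CEK adds C, E, K; A→CKP adds P → {A, C, E, K, P}.
{E}⁺: E→CK adds C, K; K→AEP adds A, P → {A, C, E, K, P}.
{K}⁺: K→AEP adds A, E, P; A→CEK adds C → {A, C, E, K, P}.
{P}⁺: P→AE adds A, E; E→CK adds C, K → {A, C, E, K, P}.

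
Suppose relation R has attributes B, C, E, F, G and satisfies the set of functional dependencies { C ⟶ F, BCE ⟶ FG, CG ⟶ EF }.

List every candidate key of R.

Attributes B, C never appear on any right-hand side, so every candidate key must contain {B, C}.
{B, C}⁺ = {B, C, F}, which is not all of the schema, so we must add further attributes.
{B, C, E}⁺: C→F adds F; BCE→FG adds G → {B, C, E, F, G}. Minimal: {C, E}⁺ = {C, E, F}; {B, E}⁺ = {B, E}; {B, C}⁺ = {B, C, F} — none reach the full schema.
{B, C, G}⁺: C→F adds F; CG→EF adds E → {B, C, E, F, G}. Minimal: {C, G}⁺ = {C, E, F, G}; {B, G}⁺ = {B, G}; {B, C}⁺ = {B, C, F} — none reach the full schema.

(B, C, E), (B, C, G)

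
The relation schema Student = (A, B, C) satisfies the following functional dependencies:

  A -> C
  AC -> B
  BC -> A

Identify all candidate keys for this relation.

{A}⁺: A→C adds C; AC→B adds B → {A, B, C}.
{B, C}⁺: BC→A adds A → {A, B, C}. Minimal: {C}⁺ = {C}; {B}⁺ = {B} — none reach the full schema.
Any other superkey contains one of these as a subset, so there are no further candidate keys.

A, BC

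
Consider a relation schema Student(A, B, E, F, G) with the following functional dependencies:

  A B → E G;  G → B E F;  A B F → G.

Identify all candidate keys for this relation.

AB; AG

Attribute A never appears on the right-hand side of any dependency, so A must belong to every candidate key.
{A}⁺ = {A}, which is not all of the schema, so we must add further attributes.
{A, B}⁺: AB→EG adds E, G; G→BEF adds F → {A, B, E, F, G}. Minimal: {B}⁺ = {B}; {A}⁺ = {A} — none reach the full schema.
{A, G}⁺: G→BEF adds B, E, F → {A, B, E, F, G}. Minimal: {G}⁺ = {B, E, F, G}; {A}⁺ = {A} — none reach the full schema.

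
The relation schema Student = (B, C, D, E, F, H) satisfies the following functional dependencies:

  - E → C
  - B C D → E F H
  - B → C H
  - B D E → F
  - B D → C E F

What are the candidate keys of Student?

BD

Attributes B, D never appear on any right-hand side, so every candidate key must contain {B, D}.
{B, D}⁺ = {B, C, D, E, F, H}, which is all of the schema, so {B, D} is the only candidate key.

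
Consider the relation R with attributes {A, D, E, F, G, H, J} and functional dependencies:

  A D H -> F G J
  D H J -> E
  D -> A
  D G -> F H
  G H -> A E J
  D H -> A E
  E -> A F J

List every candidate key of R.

Attribute D never appears on the right-hand side of any dependency, so D must belong to every candidate key.
{D}⁺ = {A, D}, which is not all of the schema, so we must add further attributes.
{D, G}⁺: D→A adds A; DG→FH adds F, H; GH→AEJ adds E, J → {A, D, E, F, G, H, J}.
{D, H}⁺: D→A adds A; DH→AE adds E; E→AFJ adds F, J; ADH→FGJ adds G → {A, D, E, F, G, H, J}.
Any other superkey contains one of these as a subset, so there are no further candidate keys.

DG, DH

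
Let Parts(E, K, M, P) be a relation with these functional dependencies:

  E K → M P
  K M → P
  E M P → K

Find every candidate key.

Attribute E never appears on the right-hand side of any dependency, so E must belong to every candidate key.
{E}⁺ = {E}, which is not all of the schema, so we must add further attributes.
{E, K}⁺: EK→MP adds M, P → {E, K, M, P}.
{E, M, P}⁺: EMP→K adds K → {E, K, M, P}.
Any other superkey contains one of these as a subset, so there are no further candidate keys.

{E, K}, {E, M, P}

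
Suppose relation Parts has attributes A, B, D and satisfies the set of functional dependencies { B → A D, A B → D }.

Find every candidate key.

Attribute B never appears on the right-hand side of any dependency, so B must belong to every candidate key.
{B}⁺ = {A, B, D}, which is all of the schema, so {B} is the only candidate key.

(B)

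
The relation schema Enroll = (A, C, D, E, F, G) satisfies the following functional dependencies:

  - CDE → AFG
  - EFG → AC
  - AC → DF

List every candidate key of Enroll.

ACE, CDE, EFG

{A, C, E}⁺: AC→DF adds D, F; CDE→AFG adds G → {A, C, D, E, F, G}. Minimal: {C, E}⁺ = {C, E}; {A, E}⁺ = {A, E}; {A, C}⁺ = {A, C, D, F} — none reach the full schema.
{C, D, E}⁺: CDE→AFG adds A, F, G → {A, C, D, E, F, G}. Minimal: {D, E}⁺ = {D, E}; {C, E}⁺ = {C, E}; {C, D}⁺ = {C, D} — none reach the full schema.
{E, F, G}⁺: EFG→AC adds A, C; AC→DF adds D → {A, C, D, E, F, G}. Minimal: {F, G}⁺ = {F, G}; {E, G}⁺ = {E, G}; {E, F}⁺ = {E, F} — none reach the full schema.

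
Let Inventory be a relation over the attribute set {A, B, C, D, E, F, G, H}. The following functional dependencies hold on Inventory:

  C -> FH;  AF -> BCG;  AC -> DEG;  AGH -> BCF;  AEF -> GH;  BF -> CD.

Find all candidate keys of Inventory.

{A, C}, {A, F}, {A, G, H}

Attribute A never appears on the right-hand side of any dependency, so A must belong to every candidate key.
{A}⁺ = {A}, which is not all of the schema, so we must add further attributes.
{A, C}⁺: C→FH adds F, H; AF→BCG adds B, G; AC→DEG adds D, E → {A, B, C, D, E, F, G, H}. Minimal: {C}⁺ = {C, F, H}; {A}⁺ = {A} — none reach the full schema.
{A, F}⁺: AF→BCG adds B, C, G; AC→DEG adds D, E; AEF→GH adds H → {A, B, C, D, E, F, G, H}. Minimal: {F}⁺ = {F}; {A}⁺ = {A} — none reach the full schema.
{A, G, H}⁺: AGH→BCF adds B, C, F; BF→CD adds D; AC→DEG adds E → {A, B, C, D, E, F, G, H}. Minimal: {G, H}⁺ = {G, H}; {A, H}⁺ = {A, H}; {A, G}⁺ = {A, G} — none reach the full schema.
Any other superkey contains one of these as a subset, so there are no further candidate keys.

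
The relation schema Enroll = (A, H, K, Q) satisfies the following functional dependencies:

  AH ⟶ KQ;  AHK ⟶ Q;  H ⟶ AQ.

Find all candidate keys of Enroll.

Attribute H never appears on the right-hand side of any dependency, so H must belong to every candidate key.
{H}⁺ = {A, H, K, Q}, which is all of the schema, so {H} is the only candidate key.

(H)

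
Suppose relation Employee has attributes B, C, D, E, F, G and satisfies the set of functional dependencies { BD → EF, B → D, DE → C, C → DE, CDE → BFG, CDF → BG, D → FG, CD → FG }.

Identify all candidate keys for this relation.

{B}⁺: B→D adds D; D→FG adds F, G; BD→EF adds E; DE→C adds C → {B, C, D, E, F, G}.
{C}⁺: C→DE adds D, E; CDE→BFG adds B, F, G → {B, C, D, E, F, G}.
{D, E}⁺: DE→C adds C; CDE→BFG adds B, F, G → {B, C, D, E, F, G}. Minimal: {E}⁺ = {E}; {D}⁺ = {D, F, G} — none reach the full schema.

B; C; DE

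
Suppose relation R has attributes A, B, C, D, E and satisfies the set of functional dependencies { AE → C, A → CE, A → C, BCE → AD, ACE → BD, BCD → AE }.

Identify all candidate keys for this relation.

{A}, {B, C, D}, {B, C, E}

{A}⁺: A→CE adds C, E; ACE→BD adds B, D → {A, B, C, D, E}.
{B, C, D}⁺: BCD→AE adds A, E → {A, B, C, D, E}.
{B, C, E}⁺: BCE→AD adds A, D → {A, B, C, D, E}.
Any other superkey contains one of these as a subset, so there are no further candidate keys.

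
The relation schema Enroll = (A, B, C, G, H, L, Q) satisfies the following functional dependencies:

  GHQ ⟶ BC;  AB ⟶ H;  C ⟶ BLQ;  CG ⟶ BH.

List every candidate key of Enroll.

ACG, ABGQ, AGHQ

Attributes A, G never appear on any right-hand side, so every candidate key must contain {A, G}.
{A, G}⁺ = {A, G}, which is not all of the schema, so we must add further attributes.
{A, C, G}⁺: C→BLQ adds B, L, Q; CG→BH adds H → {A, B, C, G, H, L, Q}. Minimal: {C, G}⁺ = {B, C, G, H, L, Q}; {A, G}⁺ = {A, G}; {A, C}⁺ = {A, B, C, H, L, Q} — none reach the full schema.
{A, B, G, Q}⁺: AB→H adds H; GHQ→BC adds C; C→BLQ adds L → {A, B, C, G, H, L, Q}. Minimal: {B, G, Q}⁺ = {B, G, Q}; {A, G, Q}⁺ = {A, G, Q}; {A, B, Q}⁺ = {A, B, H, Q}; … — none reach the full schema.
{A, G, H, Q}⁺: GHQ→BC adds B, C; C→BLQ adds L → {A, B, C, G, H, L, Q}. Minimal: {G, H, Q}⁺ = {B, C, G, H, L, Q}; {A, H, Q}⁺ = {A, H, Q}; {A, G, Q}⁺ = {A, G, Q}; … — none reach the full schema.
Any other superkey contains one of these as a subset, so there are no further candidate keys.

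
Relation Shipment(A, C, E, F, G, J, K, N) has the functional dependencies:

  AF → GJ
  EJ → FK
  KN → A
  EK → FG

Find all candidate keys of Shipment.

Attributes C, E, N never appear on any right-hand side, so every candidate key must contain {C, E, N}.
{C, E, N}⁺ = {C, E, N}, which is not all of the schema, so we must add further attributes.
{C, E, J, N}⁺: EJ→FK adds F, K; KN→A adds A; EK→FG adds G → {A, C, E, F, G, J, K, N}.
{C, E, K, N}⁺: KN→A adds A; EK→FG adds F, G; AF→GJ adds J → {A, C, E, F, G, J, K, N}.
{A, C, E, F, N}⁺: AF→GJ adds G, J; EJ→FK adds K → {A, C, E, F, G, J, K, N}.

{C, E, J, N}, {C, E, K, N}, {A, C, E, F, N}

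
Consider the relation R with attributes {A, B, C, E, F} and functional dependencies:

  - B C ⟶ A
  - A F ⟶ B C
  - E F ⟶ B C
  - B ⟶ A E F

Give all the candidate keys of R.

{B}⁺: B→AEF adds A, E, F; AF→BC adds C → {A, B, C, E, F}.
{A, F}⁺: AF→BC adds B, C; B→AEF adds E → {A, B, C, E, F}. Minimal: {F}⁺ = {F}; {A}⁺ = {A} — none reach the full schema.
{E, F}⁺: EF→BC adds B, C; B→AEF adds A → {A, B, C, E, F}. Minimal: {F}⁺ = {F}; {E}⁺ = {E} — none reach the full schema.

(B), (A, F), (E, F)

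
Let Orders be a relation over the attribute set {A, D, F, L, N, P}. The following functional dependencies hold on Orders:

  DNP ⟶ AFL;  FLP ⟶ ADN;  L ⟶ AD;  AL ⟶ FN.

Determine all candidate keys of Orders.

Attribute P never appears on the right-hand side of any dependency, so P must belong to every candidate key.
{P}⁺ = {P}, which is not all of the schema, so we must add further attributes.
{L, P}⁺: L→AD adds A, D; AL→FN adds F, N → {A, D, F, L, N, P}. Minimal: {P}⁺ = {P}; {L}⁺ = {A, D, F, L, N} — none reach the full schema.
{D, N, P}⁺: DNP→AFL adds A, F, L → {A, D, F, L, N, P}. Minimal: {N, P}⁺ = {N, P}; {D, P}⁺ = {D, P}; {D, N}⁺ = {D, N} — none reach the full schema.
Any other superkey contains one of these as a subset, so there are no further candidate keys.

{L, P}, {D, N, P}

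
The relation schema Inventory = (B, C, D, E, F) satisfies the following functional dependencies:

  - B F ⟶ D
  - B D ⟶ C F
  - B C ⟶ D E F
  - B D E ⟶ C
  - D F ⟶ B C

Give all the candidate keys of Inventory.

BC, BD, BF, DF

{B, C}⁺: BC→DEF adds D, E, F → {B, C, D, E, F}.
{B, D}⁺: BD→CF adds C, F; BC→DEF adds E → {B, C, D, E, F}.
{B, F}⁺: BF→D adds D; BD→CF adds C; BC→DEF adds E → {B, C, D, E, F}.
{D, F}⁺: DF→BC adds B, C; BC→DEF adds E → {B, C, D, E, F}.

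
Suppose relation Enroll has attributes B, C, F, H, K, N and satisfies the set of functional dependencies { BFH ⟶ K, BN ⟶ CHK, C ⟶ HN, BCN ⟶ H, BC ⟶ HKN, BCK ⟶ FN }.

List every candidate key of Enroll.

{B, C}⁺: C→HN adds H, N; BC→HKN adds K; BCK→FN adds F → {B, C, F, H, K, N}. Minimal: {C}⁺ = {C, H, N}; {B}⁺ = {B} — none reach the full schema.
{B, N}⁺: BN→CHK adds C, H, K; BCK→FN adds F → {B, C, F, H, K, N}. Minimal: {N}⁺ = {N}; {B}⁺ = {B} — none reach the full schema.
Any other superkey contains one of these as a subset, so there are no further candidate keys.

BC, BN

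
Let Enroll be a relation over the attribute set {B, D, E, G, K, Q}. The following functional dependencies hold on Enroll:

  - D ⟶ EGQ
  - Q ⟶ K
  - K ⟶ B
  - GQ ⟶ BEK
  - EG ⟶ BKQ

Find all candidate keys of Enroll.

(D)

Attribute D never appears on the right-hand side of any dependency, so D must belong to every candidate key.
{D}⁺ = {B, D, E, G, K, Q}, which is all of the schema, so {D} is the only candidate key.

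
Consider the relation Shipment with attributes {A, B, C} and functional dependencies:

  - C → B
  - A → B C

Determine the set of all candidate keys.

A

Attribute A never appears on the right-hand side of any dependency, so A must belong to every candidate key.
{A}⁺ = {A, B, C}, which is all of the schema, so {A} is the only candidate key.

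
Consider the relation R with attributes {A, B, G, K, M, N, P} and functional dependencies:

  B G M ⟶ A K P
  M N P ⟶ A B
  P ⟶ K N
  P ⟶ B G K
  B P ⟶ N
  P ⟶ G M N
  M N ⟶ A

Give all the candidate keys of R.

{P}⁺: P→KN adds K, N; P→BGK adds B, G; P→GMN adds M; MN→A adds A → {A, B, G, K, M, N, P}.
{B, G, M}⁺: BGM→AKP adds A, K, P; P→KN adds N → {A, B, G, K, M, N, P}. Minimal: {G, M}⁺ = {G, M}; {B, M}⁺ = {B, M}; {B, G}⁺ = {B, G} — none reach the full schema.
Any other superkey contains one of these as a subset, so there are no further candidate keys.

{P}; {B, G, M}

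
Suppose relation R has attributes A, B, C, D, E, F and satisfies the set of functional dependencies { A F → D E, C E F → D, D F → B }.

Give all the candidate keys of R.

Attributes A, C, F never appear on any right-hand side, so every candidate key must contain {A, C, F}.
{A, C, F}⁺ = {A, B, C, D, E, F}, which is all of the schema, so {A, C, F} is the only candidate key.

{A, C, F}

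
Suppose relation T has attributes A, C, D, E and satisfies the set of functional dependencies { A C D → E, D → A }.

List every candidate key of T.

(C, D)

Attributes C, D never appear on any right-hand side, so every candidate key must contain {C, D}.
{C, D}⁺ = {A, C, D, E}, which is all of the schema, so {C, D} is the only candidate key.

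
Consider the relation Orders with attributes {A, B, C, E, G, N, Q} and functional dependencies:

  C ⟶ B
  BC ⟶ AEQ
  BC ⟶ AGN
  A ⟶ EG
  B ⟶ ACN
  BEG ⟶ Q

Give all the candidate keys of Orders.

{B}⁺: B→ACN adds A, C, N; BC→AEQ adds E, Q; BC→AGN adds G → {A, B, C, E, G, N, Q}.
{C}⁺: C→B adds B; BC→AEQ adds A, E, Q; BC→AGN adds G, N → {A, B, C, E, G, N, Q}.

{B}, {C}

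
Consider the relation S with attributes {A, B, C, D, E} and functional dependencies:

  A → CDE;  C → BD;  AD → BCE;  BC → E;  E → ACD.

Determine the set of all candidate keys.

{A}⁺: A→CDE adds C, D, E; C→BD adds B → {A, B, C, D, E}.
{C}⁺: C→BD adds B, D; BC→E adds E; E→ACD adds A → {A, B, C, D, E}.
{E}⁺: E→ACD adds A, C, D; C→BD adds B → {A, B, C, D, E}.

{A}; {C}; {E}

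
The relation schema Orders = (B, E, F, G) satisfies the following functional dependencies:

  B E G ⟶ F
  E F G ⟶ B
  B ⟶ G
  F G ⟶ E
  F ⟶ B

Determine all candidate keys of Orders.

{F}, {B, E}

{F}⁺: F→B adds B; B→G adds G; FG→E adds E → {B, E, F, G}.
{B, E}⁺: B→G adds G; BEG→F adds F → {B, E, F, G}. Minimal: {E}⁺ = {E}; {B}⁺ = {B, G} — none reach the full schema.
Any other superkey contains one of these as a subset, so there are no further candidate keys.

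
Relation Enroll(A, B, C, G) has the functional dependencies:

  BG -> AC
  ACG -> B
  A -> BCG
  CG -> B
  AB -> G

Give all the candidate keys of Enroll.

{A}, {B, G}, {C, G}

{A}⁺: A→BCG adds B, C, G → {A, B, C, G}.
{B, G}⁺: BG→AC adds A, C → {A, B, C, G}. Minimal: {G}⁺ = {G}; {B}⁺ = {B} — none reach the full schema.
{C, G}⁺: CG→B adds B; BG→AC adds A → {A, B, C, G}. Minimal: {G}⁺ = {G}; {C}⁺ = {C} — none reach the full schema.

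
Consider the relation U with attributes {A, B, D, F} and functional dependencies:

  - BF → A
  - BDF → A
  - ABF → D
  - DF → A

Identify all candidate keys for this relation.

Attributes B, F never appear on any right-hand side, so every candidate key must contain {B, F}.
{B, F}⁺ = {A, B, D, F}, which is all of the schema, so {B, F} is the only candidate key.

(B, F)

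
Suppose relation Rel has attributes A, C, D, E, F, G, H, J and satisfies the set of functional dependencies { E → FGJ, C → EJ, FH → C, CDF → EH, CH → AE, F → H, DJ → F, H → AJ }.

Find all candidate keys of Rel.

Attribute D never appears on the right-hand side of any dependency, so D must belong to every candidate key.
{D}⁺ = {D}, which is not all of the schema, so we must add further attributes.
{C, D}⁺: C→EJ adds E, J; DJ→F adds F; E→FGJ adds G; CDF→EH adds H; CH→AE adds A → {A, C, D, E, F, G, H, J}. Minimal: {D}⁺ = {D}; {C}⁺ = {A, C, E, F, G, H, J} — none reach the full schema.
{D, E}⁺: E→FGJ adds F, G, J; F→H adds H; H→AJ adds A; FH→C adds C → {A, C, D, E, F, G, H, J}. Minimal: {E}⁺ = {A, C, E, F, G, H, J}; {D}⁺ = {D} — none reach the full schema.
{D, F}⁺: F→H adds H; H→AJ adds A, J; FH→C adds C; CDF→EH adds E; E→FGJ adds G → {A, C, D, E, F, G, H, J}. Minimal: {F}⁺ = {A, C, E, F, G, H, J}; {D}⁺ = {D} — none reach the full schema.
{D, H}⁺: H→AJ adds A, J; DJ→F adds F; FH→C adds C; CDF→EH adds E; E→FGJ adds G → {A, C, D, E, F, G, H, J}. Minimal: {H}⁺ = {A, H, J}; {D}⁺ = {D} — none reach the full schema.
{D, J}⁺: DJ→F adds F; F→H adds H; H→AJ adds A; FH→C adds C; CDF→EH adds E; E→FGJ adds G → {A, C, D, E, F, G, H, J}. Minimal: {J}⁺ = {J}; {D}⁺ = {D} — none reach the full schema.
Any other superkey contains one of these as a subset, so there are no further candidate keys.

(C, D); (D, E); (D, F); (D, H); (D, J)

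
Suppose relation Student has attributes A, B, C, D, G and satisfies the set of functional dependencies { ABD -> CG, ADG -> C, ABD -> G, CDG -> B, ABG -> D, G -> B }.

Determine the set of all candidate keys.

{A, G}⁺: G→B adds B; ABG→D adds D; ABD→CG adds C → {A, B, C, D, G}. Minimal: {G}⁺ = {B, G}; {A}⁺ = {A} — none reach the full schema.
{A, B, D}⁺: ABD→CG adds C, G → {A, B, C, D, G}. Minimal: {B, D}⁺ = {B, D}; {A, D}⁺ = {A, D}; {A, B}⁺ = {A, B} — none reach the full schema.
Any other superkey contains one of these as a subset, so there are no further candidate keys.

{A, G}, {A, B, D}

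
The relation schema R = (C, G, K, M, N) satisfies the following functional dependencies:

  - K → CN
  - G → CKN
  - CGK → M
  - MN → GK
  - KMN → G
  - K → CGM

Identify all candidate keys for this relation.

G, K, MN

{G}⁺: G→CKN adds C, K, N; CGK→M adds M → {C, G, K, M, N}.
{K}⁺: K→CN adds C, N; K→CGM adds G, M → {C, G, K, M, N}.
{M, N}⁺: MN→GK adds G, K; K→CGM adds C → {C, G, K, M, N}. Minimal: {N}⁺ = {N}; {M}⁺ = {M} — none reach the full schema.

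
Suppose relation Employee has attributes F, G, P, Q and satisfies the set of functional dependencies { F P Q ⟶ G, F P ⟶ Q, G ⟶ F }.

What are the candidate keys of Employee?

{F, P}⁺: FP→Q adds Q; FPQ→G adds G → {F, G, P, Q}.
{G, P}⁺: G→F adds F; FP→Q adds Q → {F, G, P, Q}.
Any other superkey contains one of these as a subset, so there are no further candidate keys.

(F, P), (G, P)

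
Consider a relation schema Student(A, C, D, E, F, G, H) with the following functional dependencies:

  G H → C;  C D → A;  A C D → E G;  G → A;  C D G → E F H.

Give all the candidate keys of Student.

{C, D}; {D, G, H}

Attribute D never appears on the right-hand side of any dependency, so D must belong to every candidate key.
{D}⁺ = {D}, which is not all of the schema, so we must add further attributes.
{C, D}⁺: CD→A adds A; ACD→EG adds E, G; CDG→EFH adds F, H → {A, C, D, E, F, G, H}.
{D, G, H}⁺: GH→C adds C; CD→A adds A; ACD→EG adds E; CDG→EFH adds F → {A, C, D, E, F, G, H}.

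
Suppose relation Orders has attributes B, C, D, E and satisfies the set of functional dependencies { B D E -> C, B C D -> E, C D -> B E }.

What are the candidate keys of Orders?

CD, BDE

Attribute D never appears on the right-hand side of any dependency, so D must belong to every candidate key.
{D}⁺ = {D}, which is not all of the schema, so we must add further attributes.
{C, D}⁺: CD→BE adds B, E → {B, C, D, E}. Minimal: {D}⁺ = {D}; {C}⁺ = {C} — none reach the full schema.
{B, D, E}⁺: BDE→C adds C → {B, C, D, E}. Minimal: {D, E}⁺ = {D, E}; {B, E}⁺ = {B, E}; {B, D}⁺ = {B, D} — none reach the full schema.
Any other superkey contains one of these as a subset, so there are no further candidate keys.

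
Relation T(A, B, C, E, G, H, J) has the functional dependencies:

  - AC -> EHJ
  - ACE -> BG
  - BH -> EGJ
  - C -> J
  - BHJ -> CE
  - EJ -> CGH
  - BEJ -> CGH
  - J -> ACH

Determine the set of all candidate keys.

{C}⁺: C→J adds J; J→ACH adds A, H; AC→EHJ adds E; ACE→BG adds B, G → {A, B, C, E, G, H, J}.
{J}⁺: J→ACH adds A, C, H; AC→EHJ adds E; ACE→BG adds B, G → {A, B, C, E, G, H, J}.
{B, H}⁺: BH→EGJ adds E, G, J; BHJ→CE adds C; J→ACH adds A → {A, B, C, E, G, H, J}.
Any other superkey contains one of these as a subset, so there are no further candidate keys.

(C); (J); (B, H)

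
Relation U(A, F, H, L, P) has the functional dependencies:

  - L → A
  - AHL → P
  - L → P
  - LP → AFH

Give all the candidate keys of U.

Attribute L never appears on the right-hand side of any dependency, so L must belong to every candidate key.
{L}⁺ = {A, F, H, L, P}, which is all of the schema, so {L} is the only candidate key.

L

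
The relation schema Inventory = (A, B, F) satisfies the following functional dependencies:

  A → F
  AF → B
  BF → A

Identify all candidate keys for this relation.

{A}⁺: A→F adds F; AF→B adds B → {A, B, F}.
{B, F}⁺: BF→A adds A → {A, B, F}. Minimal: {F}⁺ = {F}; {B}⁺ = {B} — none reach the full schema.

A; BF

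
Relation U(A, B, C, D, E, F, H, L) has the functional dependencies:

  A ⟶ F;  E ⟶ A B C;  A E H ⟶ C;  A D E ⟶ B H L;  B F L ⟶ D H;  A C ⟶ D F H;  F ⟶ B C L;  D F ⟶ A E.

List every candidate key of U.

{A}⁺: A→F adds F; F→BCL adds B, C, L; BFL→DH adds D, H; DF→AE adds E → {A, B, C, D, E, F, H, L}.
{E}⁺: E→ABC adds A, B, C; AC→DFH adds D, F, H; F→BCL adds L → {A, B, C, D, E, F, H, L}.
{F}⁺: F→BCL adds B, C, L; BFL→DH adds D, H; DF→AE adds A, E → {A, B, C, D, E, F, H, L}.

{A}; {E}; {F}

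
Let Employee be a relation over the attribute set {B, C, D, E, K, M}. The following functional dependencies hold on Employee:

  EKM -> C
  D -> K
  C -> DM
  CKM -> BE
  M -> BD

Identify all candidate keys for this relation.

{C}⁺: C→DM adds D, M; M→BD adds B; D→K adds K; CKM→BE adds E → {B, C, D, E, K, M}.
{E, M}⁺: M→BD adds B, D; D→K adds K; EKM→C adds C → {B, C, D, E, K, M}.

{C}; {E, M}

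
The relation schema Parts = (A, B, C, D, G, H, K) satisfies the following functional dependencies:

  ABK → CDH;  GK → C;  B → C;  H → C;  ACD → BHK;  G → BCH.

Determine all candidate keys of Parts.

{A, D, G}, {A, G, K}

Attributes A, G never appear on any right-hand side, so every candidate key must contain {A, G}.
{A, G}⁺ = {A, B, C, G, H}, which is not all of the schema, so we must add further attributes.
{A, D, G}⁺: G→BCH adds B, C, H; ACD→BHK adds K → {A, B, C, D, G, H, K}. Minimal: {D, G}⁺ = {B, C, D, G, H}; {A, G}⁺ = {A, B, C, G, H}; {A, D}⁺ = {A, D} — none reach the full schema.
{A, G, K}⁺: GK→C adds C; G→BCH adds B, H; ABK→CDH adds D → {A, B, C, D, G, H, K}. Minimal: {G, K}⁺ = {B, C, G, H, K}; {A, K}⁺ = {A, K}; {A, G}⁺ = {A, B, C, G, H} — none reach the full schema.
Any other superkey contains one of these as a subset, so there are no further candidate keys.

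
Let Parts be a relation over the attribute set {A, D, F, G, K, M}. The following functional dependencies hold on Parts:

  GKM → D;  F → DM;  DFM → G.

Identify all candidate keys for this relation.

Attributes A, F, K never appear on any right-hand side, so every candidate key must contain {A, F, K}.
{A, F, K}⁺ = {A, D, F, G, K, M}, which is all of the schema, so {A, F, K} is the only candidate key.

{A, F, K}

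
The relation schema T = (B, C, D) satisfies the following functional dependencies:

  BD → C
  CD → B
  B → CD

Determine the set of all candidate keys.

{B}⁺: B→CD adds C, D → {B, C, D}.
{C, D}⁺: CD→B adds B → {B, C, D}. Minimal: {D}⁺ = {D}; {C}⁺ = {C} — none reach the full schema.

{B}; {C, D}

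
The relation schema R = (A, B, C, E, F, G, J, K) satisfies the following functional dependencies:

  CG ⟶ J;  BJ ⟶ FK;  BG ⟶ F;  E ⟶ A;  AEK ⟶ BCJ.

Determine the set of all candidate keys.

Attributes E, G never appear on any right-hand side, so every candidate key must contain {E, G}.
{E, G}⁺ = {A, E, G}, which is not all of the schema, so we must add further attributes.
{E, G, K}⁺: E→A adds A; AEK→BCJ adds B, C, J; BJ→FK adds F → {A, B, C, E, F, G, J, K}. Minimal: {G, K}⁺ = {G, K}; {E, K}⁺ = {A, B, C, E, F, J, K}; {E, G}⁺ = {A, E, G} — none reach the full schema.
{B, C, E, G}⁺: CG→J adds J; BJ→FK adds F, K; E→A adds A → {A, B, C, E, F, G, J, K}. Minimal: {C, E, G}⁺ = {A, C, E, G, J}; {B, E, G}⁺ = {A, B, E, F, G}; {B, C, G}⁺ = {B, C, F, G, J, K}; … — none reach the full schema.
{B, E, G, J}⁺: BJ→FK adds F, K; E→A adds A; AEK→BCJ adds C → {A, B, C, E, F, G, J, K}. Minimal: {E, G, J}⁺ = {A, E, G, J}; {B, G, J}⁺ = {B, F, G, J, K}; {B, E, J}⁺ = {A, B, C, E, F, J, K}; … — none reach the full schema.

(E, G, K), (B, C, E, G), (B, E, G, J)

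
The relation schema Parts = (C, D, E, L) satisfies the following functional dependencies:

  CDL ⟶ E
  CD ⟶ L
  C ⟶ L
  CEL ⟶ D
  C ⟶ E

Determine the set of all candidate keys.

Attribute C never appears on the right-hand side of any dependency, so C must belong to every candidate key.
{C}⁺ = {C, D, E, L}, which is all of the schema, so {C} is the only candidate key.

C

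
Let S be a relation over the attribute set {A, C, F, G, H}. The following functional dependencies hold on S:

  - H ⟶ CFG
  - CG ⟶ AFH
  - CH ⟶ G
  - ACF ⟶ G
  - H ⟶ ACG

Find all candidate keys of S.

{H}, {C, G}, {A, C, F}

{H}⁺: H→CFG adds C, F, G; CG→AFH adds A → {A, C, F, G, H}.
{C, G}⁺: CG→AFH adds A, F, H → {A, C, F, G, H}. Minimal: {G}⁺ = {G}; {C}⁺ = {C} — none reach the full schema.
{A, C, F}⁺: ACF→G adds G; CG→AFH adds H → {A, C, F, G, H}. Minimal: {C, F}⁺ = {C, F}; {A, F}⁺ = {A, F}; {A, C}⁺ = {A, C} — none reach the full schema.
Any other superkey contains one of these as a subset, so there are no further candidate keys.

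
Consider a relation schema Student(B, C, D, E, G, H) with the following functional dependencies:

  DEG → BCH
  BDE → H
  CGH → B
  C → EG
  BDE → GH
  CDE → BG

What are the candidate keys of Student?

Attribute D never appears on the right-hand side of any dependency, so D must belong to every candidate key.
{D}⁺ = {D}, which is not all of the schema, so we must add further attributes.
{C, D}⁺: C→EG adds E, G; CDE→BG adds B; DEG→BCH adds H → {B, C, D, E, G, H}.
{B, D, E}⁺: BDE→H adds H; BDE→GH adds G; DEG→BCH adds C → {B, C, D, E, G, H}.
{D, E, G}⁺: DEG→BCH adds B, C, H → {B, C, D, E, G, H}.

CD, BDE, DEG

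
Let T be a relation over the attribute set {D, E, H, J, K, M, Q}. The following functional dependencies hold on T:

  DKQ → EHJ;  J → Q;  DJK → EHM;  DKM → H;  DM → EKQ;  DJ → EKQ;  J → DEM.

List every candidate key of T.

J; DM; DKQ

{J}⁺: J→Q adds Q; J→DEM adds D, E, M; DM→EKQ adds K; DKQ→EHJ adds H → {D, E, H, J, K, M, Q}.
{D, M}⁺: DM→EKQ adds E, K, Q; DKQ→EHJ adds H, J → {D, E, H, J, K, M, Q}. Minimal: {M}⁺ = {M}; {D}⁺ = {D} — none reach the full schema.
{D, K, Q}⁺: DKQ→EHJ adds E, H, J; DJK→EHM adds M → {D, E, H, J, K, M, Q}. Minimal: {K, Q}⁺ = {K, Q}; {D, Q}⁺ = {D, Q}; {D, K}⁺ = {D, K} — none reach the full schema.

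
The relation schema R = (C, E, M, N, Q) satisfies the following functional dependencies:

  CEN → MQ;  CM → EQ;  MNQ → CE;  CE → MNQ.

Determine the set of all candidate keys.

{C, E}⁺: CE→MNQ adds M, N, Q → {C, E, M, N, Q}.
{C, M}⁺: CM→EQ adds E, Q; CE→MNQ adds N → {C, E, M, N, Q}.
{M, N, Q}⁺: MNQ→CE adds C, E → {C, E, M, N, Q}.
Any other superkey contains one of these as a subset, so there are no further candidate keys.

CE; CM; MNQ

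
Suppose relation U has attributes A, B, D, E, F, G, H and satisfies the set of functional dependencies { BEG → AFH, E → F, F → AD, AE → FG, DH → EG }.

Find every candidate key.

{B, E}, {B, D, H}, {B, F, H}

Attribute B never appears on the right-hand side of any dependency, so B must belong to every candidate key.
{B}⁺ = {B}, which is not all of the schema, so we must add further attributes.
{B, E}⁺: E→F adds F; F→AD adds A, D; AE→FG adds G; BEG→AFH adds H → {A, B, D, E, F, G, H}. Minimal: {E}⁺ = {A, D, E, F, G}; {B}⁺ = {B} — none reach the full schema.
{B, D, H}⁺: DH→EG adds E, G; BEG→AFH adds A, F → {A, B, D, E, F, G, H}. Minimal: {D, H}⁺ = {A, D, E, F, G, H}; {B, H}⁺ = {B, H}; {B, D}⁺ = {B, D} — none reach the full schema.
{B, F, H}⁺: F→AD adds A, D; DH→EG adds E, G → {A, B, D, E, F, G, H}. Minimal: {F, H}⁺ = {A, D, E, F, G, H}; {B, H}⁺ = {B, H}; {B, F}⁺ = {A, B, D, F} — none reach the full schema.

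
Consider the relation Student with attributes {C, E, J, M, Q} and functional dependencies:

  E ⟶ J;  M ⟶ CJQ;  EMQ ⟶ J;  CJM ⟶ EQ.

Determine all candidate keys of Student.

{M}

Attribute M never appears on the right-hand side of any dependency, so M must belong to every candidate key.
{M}⁺ = {C, E, J, M, Q}, which is all of the schema, so {M} is the only candidate key.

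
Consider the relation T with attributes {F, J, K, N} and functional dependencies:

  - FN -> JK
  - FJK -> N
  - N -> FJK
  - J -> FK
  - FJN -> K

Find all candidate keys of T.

{J}, {N}

{J}⁺: J→FK adds F, K; FJK→N adds N → {F, J, K, N}.
{N}⁺: N→FJK adds F, J, K → {F, J, K, N}.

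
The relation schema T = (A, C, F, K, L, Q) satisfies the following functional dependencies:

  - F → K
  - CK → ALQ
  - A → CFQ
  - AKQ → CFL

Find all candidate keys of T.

{A}, {C, F}, {C, K}

{A}⁺: A→CFQ adds C, F, Q; F→K adds K; CK→ALQ adds L → {A, C, F, K, L, Q}.
{C, F}⁺: F→K adds K; CK→ALQ adds A, L, Q → {A, C, F, K, L, Q}. Minimal: {F}⁺ = {F, K}; {C}⁺ = {C} — none reach the full schema.
{C, K}⁺: CK→ALQ adds A, L, Q; A→CFQ adds F → {A, C, F, K, L, Q}. Minimal: {K}⁺ = {K}; {C}⁺ = {C} — none reach the full schema.
Any other superkey contains one of these as a subset, so there are no further candidate keys.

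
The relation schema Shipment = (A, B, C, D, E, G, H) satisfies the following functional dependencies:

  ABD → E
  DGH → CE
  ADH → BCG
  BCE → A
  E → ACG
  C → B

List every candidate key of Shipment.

Attributes D, H never appear on any right-hand side, so every candidate key must contain {D, H}.
{D, H}⁺ = {D, H}, which is not all of the schema, so we must add further attributes.
{A, D, H}⁺: ADH→BCG adds B, C, G; ABD→E adds E → {A, B, C, D, E, G, H}.
{D, E, H}⁺: E→ACG adds A, C, G; C→B adds B → {A, B, C, D, E, G, H}.
{D, G, H}⁺: DGH→CE adds C, E; E→ACG adds A; C→B adds B → {A, B, C, D, E, G, H}.
Any other superkey contains one of these as a subset, so there are no further candidate keys.

{A, D, H}, {D, E, H}, {D, G, H}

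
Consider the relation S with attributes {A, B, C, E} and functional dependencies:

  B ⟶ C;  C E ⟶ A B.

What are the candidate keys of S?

Attribute E never appears on the right-hand side of any dependency, so E must belong to every candidate key.
{E}⁺ = {E}, which is not all of the schema, so we must add further attributes.
{B, E}⁺: B→C adds C; CE→AB adds A → {A, B, C, E}. Minimal: {E}⁺ = {E}; {B}⁺ = {B, C} — none reach the full schema.
{C, E}⁺: CE→AB adds A, B → {A, B, C, E}. Minimal: {E}⁺ = {E}; {C}⁺ = {C} — none reach the full schema.
Any other superkey contains one of these as a subset, so there are no further candidate keys.

BE; CE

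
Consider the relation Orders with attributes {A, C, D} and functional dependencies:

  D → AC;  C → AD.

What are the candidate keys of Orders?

{C}⁺: C→AD adds A, D → {A, C, D}.
{D}⁺: D→AC adds A, C → {A, C, D}.

(C), (D)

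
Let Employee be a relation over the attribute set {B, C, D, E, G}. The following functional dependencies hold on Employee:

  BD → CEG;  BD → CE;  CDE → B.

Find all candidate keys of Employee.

Attribute D never appears on the right-hand side of any dependency, so D must belong to every candidate key.
{D}⁺ = {D}, which is not all of the schema, so we must add further attributes.
{B, D}⁺: BD→CEG adds C, E, G → {B, C, D, E, G}.
{C, D, E}⁺: CDE→B adds B; BD→CEG adds G → {B, C, D, E, G}.

(B, D), (C, D, E)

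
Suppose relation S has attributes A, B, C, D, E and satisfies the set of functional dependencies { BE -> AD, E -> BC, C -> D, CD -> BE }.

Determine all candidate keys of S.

{C}, {E}

{C}⁺: C→D adds D; CD→BE adds B, E; BE→AD adds A → {A, B, C, D, E}.
{E}⁺: E→BC adds B, C; C→D adds D; BE→AD adds A → {A, B, C, D, E}.
Any other superkey contains one of these as a subset, so there are no further candidate keys.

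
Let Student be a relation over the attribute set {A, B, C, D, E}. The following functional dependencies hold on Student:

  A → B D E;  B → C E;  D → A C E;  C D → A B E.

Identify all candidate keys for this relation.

{A}⁺: A→BDE adds B, D, E; B→CE adds C → {A, B, C, D, E}.
{D}⁺: D→ACE adds A, C, E; CD→ABE adds B → {A, B, C, D, E}.

A; D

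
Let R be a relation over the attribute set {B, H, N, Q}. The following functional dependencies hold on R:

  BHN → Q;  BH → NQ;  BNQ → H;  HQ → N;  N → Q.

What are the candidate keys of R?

{B, H}, {B, N}

{B, H}⁺: BH→NQ adds N, Q → {B, H, N, Q}. Minimal: {H}⁺ = {H}; {B}⁺ = {B} — none reach the full schema.
{B, N}⁺: N→Q adds Q; BNQ→H adds H → {B, H, N, Q}. Minimal: {N}⁺ = {N, Q}; {B}⁺ = {B} — none reach the full schema.
Any other superkey contains one of these as a subset, so there are no further candidate keys.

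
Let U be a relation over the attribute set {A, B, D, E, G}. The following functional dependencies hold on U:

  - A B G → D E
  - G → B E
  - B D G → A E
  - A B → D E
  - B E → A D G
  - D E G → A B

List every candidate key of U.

{G}⁺: G→BE adds B, E; BE→ADG adds A, D → {A, B, D, E, G}.
{A, B}⁺: AB→DE adds D, E; BE→ADG adds G → {A, B, D, E, G}. Minimal: {B}⁺ = {B}; {A}⁺ = {A} — none reach the full schema.
{B, E}⁺: BE→ADG adds A, D, G → {A, B, D, E, G}. Minimal: {E}⁺ = {E}; {B}⁺ = {B} — none reach the full schema.

G; AB; BE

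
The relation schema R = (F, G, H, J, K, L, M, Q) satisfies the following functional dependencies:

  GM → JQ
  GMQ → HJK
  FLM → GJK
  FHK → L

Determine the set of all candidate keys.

{F, G, M}⁺: GM→JQ adds J, Q; GMQ→HJK adds H, K; FHK→L adds L → {F, G, H, J, K, L, M, Q}.
{F, L, M}⁺: FLM→GJK adds G, J, K; GM→JQ adds Q; GMQ→HJK adds H → {F, G, H, J, K, L, M, Q}.
{F, H, K, M}⁺: FHK→L adds L; FLM→GJK adds G, J; GM→JQ adds Q → {F, G, H, J, K, L, M, Q}.

{F, G, M}; {F, L, M}; {F, H, K, M}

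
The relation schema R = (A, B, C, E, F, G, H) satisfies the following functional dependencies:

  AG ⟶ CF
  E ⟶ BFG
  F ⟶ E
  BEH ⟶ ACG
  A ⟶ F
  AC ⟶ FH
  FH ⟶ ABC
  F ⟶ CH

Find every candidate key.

(A), (E), (F)

{A}⁺: A→F adds F; F→CH adds C, H; F→E adds E; FH→ABC adds B; E→BFG adds G → {A, B, C, E, F, G, H}.
{E}⁺: E→BFG adds B, F, G; F→CH adds C, H; BEH→ACG adds A → {A, B, C, E, F, G, H}.
{F}⁺: F→E adds E; F→CH adds C, H; E→BFG adds B, G; BEH→ACG adds A → {A, B, C, E, F, G, H}.
Any other superkey contains one of these as a subset, so there are no further candidate keys.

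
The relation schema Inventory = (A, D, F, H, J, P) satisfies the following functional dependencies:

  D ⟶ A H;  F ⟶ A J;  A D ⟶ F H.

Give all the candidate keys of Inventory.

{D, P}

Attributes D, P never appear on any right-hand side, so every candidate key must contain {D, P}.
{D, P}⁺ = {A, D, F, H, J, P}, which is all of the schema, so {D, P} is the only candidate key.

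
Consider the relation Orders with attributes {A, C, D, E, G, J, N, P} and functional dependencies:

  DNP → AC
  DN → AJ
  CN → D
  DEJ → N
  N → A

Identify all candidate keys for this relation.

{C, E, G, N, P}, {D, E, G, J, P}, {D, E, G, N, P}

Attributes E, G, P never appear on any right-hand side, so every candidate key must contain {E, G, P}.
{E, G, P}⁺ = {E, G, P}, which is not all of the schema, so we must add further attributes.
{C, E, G, N, P}⁺: CN→D adds D; N→A adds A; DN→AJ adds J → {A, C, D, E, G, J, N, P}.
{D, E, G, J, P}⁺: DEJ→N adds N; N→A adds A; DNP→AC adds C → {A, C, D, E, G, J, N, P}.
{D, E, G, N, P}⁺: DNP→AC adds A, C; DN→AJ adds J → {A, C, D, E, G, J, N, P}.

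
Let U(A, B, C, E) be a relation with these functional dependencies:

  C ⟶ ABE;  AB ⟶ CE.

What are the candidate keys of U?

{C}⁺: C→ABE adds A, B, E → {A, B, C, E}.
{A, B}⁺: AB→CE adds C, E → {A, B, C, E}.
Any other superkey contains one of these as a subset, so there are no further candidate keys.

C, AB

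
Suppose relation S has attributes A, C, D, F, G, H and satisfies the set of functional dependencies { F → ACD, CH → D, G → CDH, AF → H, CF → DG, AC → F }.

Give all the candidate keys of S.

{F}⁺: F→ACD adds A, C, D; AF→H adds H; CF→DG adds G → {A, C, D, F, G, H}.
{A, C}⁺: AC→F adds F; F→ACD adds D; AF→H adds H; CF→DG adds G → {A, C, D, F, G, H}. Minimal: {C}⁺ = {C}; {A}⁺ = {A} — none reach the full schema.
{A, G}⁺: G→CDH adds C, D, H; AC→F adds F → {A, C, D, F, G, H}. Minimal: {G}⁺ = {C, D, G, H}; {A}⁺ = {A} — none reach the full schema.

{F}, {A, C}, {A, G}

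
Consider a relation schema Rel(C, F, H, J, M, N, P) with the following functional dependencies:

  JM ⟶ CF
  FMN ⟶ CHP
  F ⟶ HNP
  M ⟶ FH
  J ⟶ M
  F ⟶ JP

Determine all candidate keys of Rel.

F; J; M

{F}⁺: F→HNP adds H, N, P; F→JP adds J; J→M adds M; JM→CF adds C → {C, F, H, J, M, N, P}.
{J}⁺: J→M adds M; JM→CF adds C, F; F→HNP adds H, N, P → {C, F, H, J, M, N, P}.
{M}⁺: M→FH adds F, H; F→JP adds J, P; JM→CF adds C; F→HNP adds N → {C, F, H, J, M, N, P}.
Any other superkey contains one of these as a subset, so there are no further candidate keys.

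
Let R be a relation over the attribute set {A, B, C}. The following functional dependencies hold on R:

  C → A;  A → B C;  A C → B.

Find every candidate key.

{A}⁺: A→BC adds B, C → {A, B, C}.
{C}⁺: C→A adds A; A→BC adds B → {A, B, C}.

A; C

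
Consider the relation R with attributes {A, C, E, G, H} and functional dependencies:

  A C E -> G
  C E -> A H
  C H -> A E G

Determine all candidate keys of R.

Attribute C never appears on the right-hand side of any dependency, so C must belong to every candidate key.
{C}⁺ = {C}, which is not all of the schema, so we must add further attributes.
{C, E}⁺: CE→AH adds A, H; CH→AEG adds G → {A, C, E, G, H}. Minimal: {E}⁺ = {E}; {C}⁺ = {C} — none reach the full schema.
{C, H}⁺: CH→AEG adds A, E, G → {A, C, E, G, H}. Minimal: {H}⁺ = {H}; {C}⁺ = {C} — none reach the full schema.
Any other superkey contains one of these as a subset, so there are no further candidate keys.

{C, E}, {C, H}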